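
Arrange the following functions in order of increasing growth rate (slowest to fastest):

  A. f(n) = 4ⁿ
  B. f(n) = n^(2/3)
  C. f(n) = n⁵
B < C < A

Comparing growth rates:
B = n^(2/3) is O(n^(2/3))
C = n⁵ is O(n⁵)
A = 4ⁿ is O(4ⁿ)

Therefore, the order from slowest to fastest is: B < C < A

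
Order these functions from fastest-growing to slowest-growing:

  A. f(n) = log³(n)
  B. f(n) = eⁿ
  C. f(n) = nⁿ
C > B > A

Comparing growth rates:
C = nⁿ is O(nⁿ)
B = eⁿ is O(eⁿ)
A = log³(n) is O(log³ n)

Therefore, the order from fastest to slowest is: C > B > A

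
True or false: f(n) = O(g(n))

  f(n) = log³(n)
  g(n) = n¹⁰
True

f(n) = log³(n) is O(log³ n), and g(n) = n¹⁰ is O(n¹⁰).
Since O(log³ n) ⊆ O(n¹⁰) (f grows no faster than g), f(n) = O(g(n)) is true.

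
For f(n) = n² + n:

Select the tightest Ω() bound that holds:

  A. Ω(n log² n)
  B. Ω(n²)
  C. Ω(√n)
B

f(n) = n² + n is Ω(n²).
All listed options are valid Big-Ω bounds (lower bounds),
but Ω(n²) is the tightest (largest valid bound).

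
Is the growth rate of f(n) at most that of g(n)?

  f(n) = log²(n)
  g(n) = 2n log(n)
True

f(n) = log²(n) is O(log² n), and g(n) = 2n log(n) is O(n log n).
Since O(log² n) ⊆ O(n log n) (f grows no faster than g), f(n) = O(g(n)) is true.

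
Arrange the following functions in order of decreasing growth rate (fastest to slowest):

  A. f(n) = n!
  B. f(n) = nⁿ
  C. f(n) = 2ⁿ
B > A > C

Comparing growth rates:
B = nⁿ is O(nⁿ)
A = n! is O(n!)
C = 2ⁿ is O(2ⁿ)

Therefore, the order from fastest to slowest is: B > A > C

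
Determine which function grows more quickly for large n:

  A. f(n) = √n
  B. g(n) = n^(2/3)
B

f(n) = √n is O(√n), while g(n) = n^(2/3) is O(n^(2/3)).
Since O(n^(2/3)) grows faster than O(√n), g(n) dominates.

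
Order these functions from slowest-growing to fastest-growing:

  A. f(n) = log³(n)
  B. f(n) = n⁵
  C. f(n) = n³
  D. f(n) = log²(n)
D < A < C < B

Comparing growth rates:
D = log²(n) is O(log² n)
A = log³(n) is O(log³ n)
C = n³ is O(n³)
B = n⁵ is O(n⁵)

Therefore, the order from slowest to fastest is: D < A < C < B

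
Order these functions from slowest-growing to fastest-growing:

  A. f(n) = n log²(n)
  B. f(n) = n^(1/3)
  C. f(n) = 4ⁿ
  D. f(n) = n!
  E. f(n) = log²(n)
E < B < A < C < D

Comparing growth rates:
E = log²(n) is O(log² n)
B = n^(1/3) is O(n^(1/3))
A = n log²(n) is O(n log² n)
C = 4ⁿ is O(4ⁿ)
D = n! is O(n!)

Therefore, the order from slowest to fastest is: E < B < A < C < D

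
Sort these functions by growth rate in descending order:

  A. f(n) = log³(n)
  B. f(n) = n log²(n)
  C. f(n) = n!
C > B > A

Comparing growth rates:
C = n! is O(n!)
B = n log²(n) is O(n log² n)
A = log³(n) is O(log³ n)

Therefore, the order from fastest to slowest is: C > B > A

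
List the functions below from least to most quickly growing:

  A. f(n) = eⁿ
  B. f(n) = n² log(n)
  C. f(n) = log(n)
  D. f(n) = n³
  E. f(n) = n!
C < B < D < A < E

Comparing growth rates:
C = log(n) is O(log n)
B = n² log(n) is O(n² log n)
D = n³ is O(n³)
A = eⁿ is O(eⁿ)
E = n! is O(n!)

Therefore, the order from slowest to fastest is: C < B < D < A < E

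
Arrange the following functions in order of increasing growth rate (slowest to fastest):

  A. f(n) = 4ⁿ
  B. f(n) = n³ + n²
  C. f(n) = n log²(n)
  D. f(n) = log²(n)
D < C < B < A

Comparing growth rates:
D = log²(n) is O(log² n)
C = n log²(n) is O(n log² n)
B = n³ + n² is O(n³)
A = 4ⁿ is O(4ⁿ)

Therefore, the order from slowest to fastest is: D < C < B < A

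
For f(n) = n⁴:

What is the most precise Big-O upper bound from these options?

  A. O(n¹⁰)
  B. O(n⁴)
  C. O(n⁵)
B

f(n) = n⁴ is O(n⁴).
All listed options are valid Big-O bounds (upper bounds),
but O(n⁴) is the tightest (smallest valid bound).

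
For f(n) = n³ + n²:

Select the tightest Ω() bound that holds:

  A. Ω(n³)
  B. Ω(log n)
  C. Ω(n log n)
A

f(n) = n³ + n² is Ω(n³).
All listed options are valid Big-Ω bounds (lower bounds),
but Ω(n³) is the tightest (largest valid bound).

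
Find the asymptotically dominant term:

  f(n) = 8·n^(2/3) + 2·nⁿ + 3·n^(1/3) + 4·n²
2·nⁿ

Looking at each term:
  - 8·n^(2/3) is O(n^(2/3))
  - 2·nⁿ is O(nⁿ)
  - 3·n^(1/3) is O(n^(1/3))
  - 4·n² is O(n²)

The term 2·nⁿ (O(nⁿ)) grows fastest and dominates all others.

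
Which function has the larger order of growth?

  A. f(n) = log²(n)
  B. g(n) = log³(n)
B

f(n) = log²(n) is O(log² n), while g(n) = log³(n) is O(log³ n).
Since O(log³ n) grows faster than O(log² n), g(n) dominates.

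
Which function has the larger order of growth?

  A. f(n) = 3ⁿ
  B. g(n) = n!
B

f(n) = 3ⁿ is O(3ⁿ), while g(n) = n! is O(n!).
Since O(n!) grows faster than O(3ⁿ), g(n) dominates.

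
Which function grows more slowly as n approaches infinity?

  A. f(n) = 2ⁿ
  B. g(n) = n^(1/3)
B

f(n) = 2ⁿ is O(2ⁿ), while g(n) = n^(1/3) is O(n^(1/3)).
Since O(n^(1/3)) grows slower than O(2ⁿ), g(n) is dominated.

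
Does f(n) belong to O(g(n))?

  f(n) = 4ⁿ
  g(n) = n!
True

f(n) = 4ⁿ is O(4ⁿ), and g(n) = n! is O(n!).
Since O(4ⁿ) ⊆ O(n!) (f grows no faster than g), f(n) = O(g(n)) is true.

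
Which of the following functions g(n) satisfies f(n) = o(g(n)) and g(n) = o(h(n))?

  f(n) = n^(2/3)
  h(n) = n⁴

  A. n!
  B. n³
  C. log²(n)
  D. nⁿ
B

We need g(n) with n^(2/3) = o(g(n)) and g(n) = o(n⁴), i.e. O(n^(2/3)) ≺ g ≺ O(n⁴).
Check each option:
  A. n! — O(n!) does not grow strictly slower than h(n)
  B. n³ — O(n³) is strictly between O(n^(2/3)) and O(n⁴) ✓
  C. log²(n) — O(log² n) does not grow strictly faster than f(n)
  D. nⁿ — O(nⁿ) does not grow strictly slower than h(n)

Only option B (n³) lies strictly between.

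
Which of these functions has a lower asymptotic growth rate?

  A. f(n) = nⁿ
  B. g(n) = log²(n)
B

f(n) = nⁿ is O(nⁿ), while g(n) = log²(n) is O(log² n).
Since O(log² n) grows slower than O(nⁿ), g(n) is dominated.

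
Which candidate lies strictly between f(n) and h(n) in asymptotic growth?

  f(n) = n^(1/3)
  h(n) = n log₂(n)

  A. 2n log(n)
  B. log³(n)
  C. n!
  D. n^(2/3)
D

We need g(n) with n^(1/3) = o(g(n)) and g(n) = o(n log₂(n)), i.e. O(n^(1/3)) ≺ g ≺ O(n log n).
Check each option:
  A. 2n log(n) — O(n log n) does not grow strictly slower than h(n)
  B. log³(n) — O(log³ n) does not grow strictly faster than f(n)
  C. n! — O(n!) does not grow strictly slower than h(n)
  D. n^(2/3) — O(n^(2/3)) is strictly between O(n^(1/3)) and O(n log n) ✓

Only option D (n^(2/3)) lies strictly between.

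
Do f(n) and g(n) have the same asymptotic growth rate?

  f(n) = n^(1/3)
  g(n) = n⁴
False

f(n) = n^(1/3) is O(n^(1/3)), and g(n) = n⁴ is O(n⁴).
Since they have different growth rates, f(n) = Θ(g(n)) is false.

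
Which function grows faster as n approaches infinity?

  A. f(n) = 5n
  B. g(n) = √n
A

f(n) = 5n is O(n), while g(n) = √n is O(√n).
Since O(n) grows faster than O(√n), f(n) dominates.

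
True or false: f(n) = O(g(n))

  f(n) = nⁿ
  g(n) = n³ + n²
False

f(n) = nⁿ is O(nⁿ), and g(n) = n³ + n² is O(n³).
Since O(nⁿ) grows faster than O(n³), f(n) = O(g(n)) is false.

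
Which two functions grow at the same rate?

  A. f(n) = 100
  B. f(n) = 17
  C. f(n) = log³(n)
A and B

Examining each function:
  A. 100 is O(1)
  B. 17 is O(1)
  C. log³(n) is O(log³ n)

Functions A and B both have the same complexity class.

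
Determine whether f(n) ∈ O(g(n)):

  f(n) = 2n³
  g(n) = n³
True

f(n) = 2n³ and g(n) = n³ are both O(n³).
Big-O permits equal growth rates (f ≤ c·g for some c), so f(n) = O(g(n)) is true.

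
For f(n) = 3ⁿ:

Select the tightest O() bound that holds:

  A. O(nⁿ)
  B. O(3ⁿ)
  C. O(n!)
B

f(n) = 3ⁿ is O(3ⁿ).
All listed options are valid Big-O bounds (upper bounds),
but O(3ⁿ) is the tightest (smallest valid bound).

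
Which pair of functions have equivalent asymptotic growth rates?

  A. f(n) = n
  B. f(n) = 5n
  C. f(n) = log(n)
A and B

Examining each function:
  A. n is O(n)
  B. 5n is O(n)
  C. log(n) is O(log n)

Functions A and B both have the same complexity class.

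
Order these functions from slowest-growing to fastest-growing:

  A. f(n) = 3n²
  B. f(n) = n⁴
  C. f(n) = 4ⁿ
A < B < C

Comparing growth rates:
A = 3n² is O(n²)
B = n⁴ is O(n⁴)
C = 4ⁿ is O(4ⁿ)

Therefore, the order from slowest to fastest is: A < B < C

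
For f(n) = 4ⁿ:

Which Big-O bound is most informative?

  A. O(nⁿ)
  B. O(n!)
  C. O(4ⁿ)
C

f(n) = 4ⁿ is O(4ⁿ).
All listed options are valid Big-O bounds (upper bounds),
but O(4ⁿ) is the tightest (smallest valid bound).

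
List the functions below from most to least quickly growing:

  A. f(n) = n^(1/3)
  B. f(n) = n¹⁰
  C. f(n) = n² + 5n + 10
B > C > A

Comparing growth rates:
B = n¹⁰ is O(n¹⁰)
C = n² + 5n + 10 is O(n²)
A = n^(1/3) is O(n^(1/3))

Therefore, the order from fastest to slowest is: B > C > A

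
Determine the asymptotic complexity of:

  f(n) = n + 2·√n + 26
O(n)

The dominant term in n + 2·√n + 26 is n, which is Θ(n).
Lower-order terms (2·√n, 26) are asymptotically negligible.
Constants are absorbed, so the tightest bound is O(n).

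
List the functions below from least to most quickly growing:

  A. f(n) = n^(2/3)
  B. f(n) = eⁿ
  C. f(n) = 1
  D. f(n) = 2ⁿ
C < A < D < B

Comparing growth rates:
C = 1 is O(1)
A = n^(2/3) is O(n^(2/3))
D = 2ⁿ is O(2ⁿ)
B = eⁿ is O(eⁿ)

Therefore, the order from slowest to fastest is: C < A < D < B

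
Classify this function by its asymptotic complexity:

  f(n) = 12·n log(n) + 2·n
O(n log n)

The dominant term in 12·n log(n) + 2·n is 12·n log(n), which is Θ(n log n).
Lower-order terms (2·n) are asymptotically negligible.
Constants are absorbed, so the tightest bound is O(n log n).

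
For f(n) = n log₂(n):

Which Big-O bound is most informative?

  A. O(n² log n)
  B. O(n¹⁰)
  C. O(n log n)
C

f(n) = n log₂(n) is O(n log n).
All listed options are valid Big-O bounds (upper bounds),
but O(n log n) is the tightest (smallest valid bound).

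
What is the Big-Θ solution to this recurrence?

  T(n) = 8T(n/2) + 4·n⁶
Θ(n⁶)

Master Theorem: a = 8, b = 2, f(n) = 4·n⁶.
Compute the critical exponent d = log₂(8) = 3.
Compare f(n) = Θ(n⁶) against n^d:
  k = 6 > d = 3, so f(n) = Ω(n^(d+ε)) — Case 3.
  Regularity: a·(n/b)^6/n^6 = a/b^6 = 8/64 < 1 ✓.
  The top-level work dominates: T(n) = Θ(f(n)) = Θ(n⁶).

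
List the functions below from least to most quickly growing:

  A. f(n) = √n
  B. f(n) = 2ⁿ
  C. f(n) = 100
C < A < B

Comparing growth rates:
C = 100 is O(1)
A = √n is O(√n)
B = 2ⁿ is O(2ⁿ)

Therefore, the order from slowest to fastest is: C < A < B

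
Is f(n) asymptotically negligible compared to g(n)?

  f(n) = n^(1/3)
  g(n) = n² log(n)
True

f(n) = n^(1/3) is O(n^(1/3)), and g(n) = n² log(n) is O(n² log n).
Since O(n^(1/3)) grows strictly slower than O(n² log n), f(n) = o(g(n)) is true.
This means lim(n→∞) f(n)/g(n) = 0.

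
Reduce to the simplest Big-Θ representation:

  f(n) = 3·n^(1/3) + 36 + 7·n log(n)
Θ(n log n)

Order the terms by growth rate: 36 ≺ 3·n^(1/3) ≺ 7·n log(n).
The fastest-growing term 7·n log(n) dominates as n → ∞; dropping its constant factor gives Θ(n log n).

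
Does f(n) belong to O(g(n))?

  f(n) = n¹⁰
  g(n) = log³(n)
False

f(n) = n¹⁰ is O(n¹⁰), and g(n) = log³(n) is O(log³ n).
Since O(n¹⁰) grows faster than O(log³ n), f(n) = O(g(n)) is false.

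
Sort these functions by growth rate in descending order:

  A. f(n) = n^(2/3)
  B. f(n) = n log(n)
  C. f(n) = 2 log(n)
B > A > C

Comparing growth rates:
B = n log(n) is O(n log n)
A = n^(2/3) is O(n^(2/3))
C = 2 log(n) is O(log n)

Therefore, the order from fastest to slowest is: B > A > C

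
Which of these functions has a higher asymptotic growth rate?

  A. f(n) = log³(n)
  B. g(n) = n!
B

f(n) = log³(n) is O(log³ n), while g(n) = n! is O(n!).
Since O(n!) grows faster than O(log³ n), g(n) dominates.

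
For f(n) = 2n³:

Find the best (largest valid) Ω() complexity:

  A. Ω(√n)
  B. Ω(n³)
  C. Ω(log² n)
B

f(n) = 2n³ is Ω(n³).
All listed options are valid Big-Ω bounds (lower bounds),
but Ω(n³) is the tightest (largest valid bound).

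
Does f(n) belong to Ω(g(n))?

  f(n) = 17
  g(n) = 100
True

f(n) = 17 and g(n) = 100 are both O(1).
Big-Ω permits equal growth rates (f ≥ c·g for some c > 0), so f(n) = Ω(g(n)) is true.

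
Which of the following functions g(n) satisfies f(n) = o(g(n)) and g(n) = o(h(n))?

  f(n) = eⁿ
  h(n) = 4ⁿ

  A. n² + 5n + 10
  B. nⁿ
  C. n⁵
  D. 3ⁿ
D

We need g(n) with eⁿ = o(g(n)) and g(n) = o(4ⁿ), i.e. O(eⁿ) ≺ g ≺ O(4ⁿ).
Check each option:
  A. n² + 5n + 10 — O(n²) does not grow strictly faster than f(n)
  B. nⁿ — O(nⁿ) does not grow strictly slower than h(n)
  C. n⁵ — O(n⁵) does not grow strictly faster than f(n)
  D. 3ⁿ — O(3ⁿ) is strictly between O(eⁿ) and O(4ⁿ) ✓

Only option D (3ⁿ) lies strictly between.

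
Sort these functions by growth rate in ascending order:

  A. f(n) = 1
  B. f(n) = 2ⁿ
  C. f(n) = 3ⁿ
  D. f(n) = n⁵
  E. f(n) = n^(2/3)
A < E < D < B < C

Comparing growth rates:
A = 1 is O(1)
E = n^(2/3) is O(n^(2/3))
D = n⁵ is O(n⁵)
B = 2ⁿ is O(2ⁿ)
C = 3ⁿ is O(3ⁿ)

Therefore, the order from slowest to fastest is: A < E < D < B < C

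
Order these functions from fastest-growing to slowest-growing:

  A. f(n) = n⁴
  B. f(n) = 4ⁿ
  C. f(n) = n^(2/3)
B > A > C

Comparing growth rates:
B = 4ⁿ is O(4ⁿ)
A = n⁴ is O(n⁴)
C = n^(2/3) is O(n^(2/3))

Therefore, the order from fastest to slowest is: B > A > C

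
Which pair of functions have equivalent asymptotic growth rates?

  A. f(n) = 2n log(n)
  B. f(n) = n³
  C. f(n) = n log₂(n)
A and C

Examining each function:
  A. 2n log(n) is O(n log n)
  B. n³ is O(n³)
  C. n log₂(n) is O(n log n)

Functions A and C both have the same complexity class.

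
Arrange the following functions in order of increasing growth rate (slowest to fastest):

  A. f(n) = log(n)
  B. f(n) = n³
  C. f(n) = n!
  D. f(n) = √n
A < D < B < C

Comparing growth rates:
A = log(n) is O(log n)
D = √n is O(√n)
B = n³ is O(n³)
C = n! is O(n!)

Therefore, the order from slowest to fastest is: A < D < B < C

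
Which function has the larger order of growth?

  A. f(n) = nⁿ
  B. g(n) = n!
A

f(n) = nⁿ is O(nⁿ), while g(n) = n! is O(n!).
Since O(nⁿ) grows faster than O(n!), f(n) dominates.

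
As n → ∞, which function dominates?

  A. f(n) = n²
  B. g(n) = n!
B

f(n) = n² is O(n²), while g(n) = n! is O(n!).
Since O(n!) grows faster than O(n²), g(n) dominates.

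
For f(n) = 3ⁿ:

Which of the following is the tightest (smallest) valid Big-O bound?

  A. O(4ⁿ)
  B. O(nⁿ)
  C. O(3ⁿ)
C

f(n) = 3ⁿ is O(3ⁿ).
All listed options are valid Big-O bounds (upper bounds),
but O(3ⁿ) is the tightest (smallest valid bound).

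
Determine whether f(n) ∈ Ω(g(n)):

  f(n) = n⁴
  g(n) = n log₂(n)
True

f(n) = n⁴ is O(n⁴), and g(n) = n log₂(n) is O(n log n).
Since O(n⁴) grows at least as fast as O(n log n), f(n) = Ω(g(n)) is true.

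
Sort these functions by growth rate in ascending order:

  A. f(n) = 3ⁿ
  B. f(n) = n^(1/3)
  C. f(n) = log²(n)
C < B < A

Comparing growth rates:
C = log²(n) is O(log² n)
B = n^(1/3) is O(n^(1/3))
A = 3ⁿ is O(3ⁿ)

Therefore, the order from slowest to fastest is: C < B < A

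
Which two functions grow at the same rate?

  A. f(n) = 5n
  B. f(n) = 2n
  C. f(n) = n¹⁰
A and B

Examining each function:
  A. 5n is O(n)
  B. 2n is O(n)
  C. n¹⁰ is O(n¹⁰)

Functions A and B both have the same complexity class.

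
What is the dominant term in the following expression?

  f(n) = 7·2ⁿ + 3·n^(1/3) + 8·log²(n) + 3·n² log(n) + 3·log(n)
7·2ⁿ

Looking at each term:
  - 7·2ⁿ is O(2ⁿ)
  - 3·n^(1/3) is O(n^(1/3))
  - 8·log²(n) is O(log² n)
  - 3·n² log(n) is O(n² log n)
  - 3·log(n) is O(log n)

The term 7·2ⁿ (O(2ⁿ)) grows fastest and dominates all others.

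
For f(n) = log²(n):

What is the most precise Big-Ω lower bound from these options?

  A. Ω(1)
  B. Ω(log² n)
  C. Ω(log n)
B

f(n) = log²(n) is Ω(log² n).
All listed options are valid Big-Ω bounds (lower bounds),
but Ω(log² n) is the tightest (largest valid bound).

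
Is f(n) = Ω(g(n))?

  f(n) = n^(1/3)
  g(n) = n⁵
False

f(n) = n^(1/3) is O(n^(1/3)), and g(n) = n⁵ is O(n⁵).
Since O(n^(1/3)) grows slower than O(n⁵), f(n) = Ω(g(n)) is false.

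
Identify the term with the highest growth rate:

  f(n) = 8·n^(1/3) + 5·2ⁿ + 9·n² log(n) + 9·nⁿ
9·nⁿ

Looking at each term:
  - 8·n^(1/3) is O(n^(1/3))
  - 5·2ⁿ is O(2ⁿ)
  - 9·n² log(n) is O(n² log n)
  - 9·nⁿ is O(nⁿ)

The term 9·nⁿ (O(nⁿ)) grows fastest and dominates all others.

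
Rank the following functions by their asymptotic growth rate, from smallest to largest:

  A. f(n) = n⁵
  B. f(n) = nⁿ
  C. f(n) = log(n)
C < A < B

Comparing growth rates:
C = log(n) is O(log n)
A = n⁵ is O(n⁵)
B = nⁿ is O(nⁿ)

Therefore, the order from slowest to fastest is: C < A < B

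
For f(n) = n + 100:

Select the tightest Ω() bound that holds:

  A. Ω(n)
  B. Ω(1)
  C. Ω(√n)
A

f(n) = n + 100 is Ω(n).
All listed options are valid Big-Ω bounds (lower bounds),
but Ω(n) is the tightest (largest valid bound).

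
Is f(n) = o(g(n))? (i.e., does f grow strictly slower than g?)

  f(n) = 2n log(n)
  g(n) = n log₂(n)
False

f(n) = 2n log(n) is O(n log n), and g(n) = n log₂(n) is O(n log n).
Since they have the same growth rate, f(n) = o(g(n)) is false.
(f = o(g) requires f to grow strictly slower, not equal.)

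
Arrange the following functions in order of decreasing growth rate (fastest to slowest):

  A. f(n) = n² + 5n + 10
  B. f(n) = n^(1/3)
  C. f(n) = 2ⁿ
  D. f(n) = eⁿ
D > C > A > B

Comparing growth rates:
D = eⁿ is O(eⁿ)
C = 2ⁿ is O(2ⁿ)
A = n² + 5n + 10 is O(n²)
B = n^(1/3) is O(n^(1/3))

Therefore, the order from fastest to slowest is: D > C > A > B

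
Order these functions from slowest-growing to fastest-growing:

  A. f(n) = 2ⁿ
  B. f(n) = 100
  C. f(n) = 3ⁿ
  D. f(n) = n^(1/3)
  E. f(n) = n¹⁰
B < D < E < A < C

Comparing growth rates:
B = 100 is O(1)
D = n^(1/3) is O(n^(1/3))
E = n¹⁰ is O(n¹⁰)
A = 2ⁿ is O(2ⁿ)
C = 3ⁿ is O(3ⁿ)

Therefore, the order from slowest to fastest is: B < D < E < A < C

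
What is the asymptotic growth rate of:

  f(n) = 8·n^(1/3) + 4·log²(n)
Θ(n^(1/3))

Order the terms by growth rate: 4·log²(n) ≺ 8·n^(1/3).
The fastest-growing term 8·n^(1/3) dominates as n → ∞; dropping its constant factor gives Θ(n^(1/3)).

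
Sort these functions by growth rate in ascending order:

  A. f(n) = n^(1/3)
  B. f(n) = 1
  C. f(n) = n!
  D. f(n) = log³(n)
B < D < A < C

Comparing growth rates:
B = 1 is O(1)
D = log³(n) is O(log³ n)
A = n^(1/3) is O(n^(1/3))
C = n! is O(n!)

Therefore, the order from slowest to fastest is: B < D < A < C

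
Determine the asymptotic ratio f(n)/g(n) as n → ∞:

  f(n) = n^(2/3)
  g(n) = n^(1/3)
∞

Since n^(2/3) (O(n^(2/3))) grows faster than n^(1/3) (O(n^(1/3))),
the ratio f(n)/g(n) → ∞ as n → ∞.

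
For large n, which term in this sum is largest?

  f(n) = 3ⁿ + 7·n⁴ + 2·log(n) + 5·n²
3ⁿ

Looking at each term:
  - 3ⁿ is O(3ⁿ)
  - 7·n⁴ is O(n⁴)
  - 2·log(n) is O(log n)
  - 5·n² is O(n²)

The term 3ⁿ (O(3ⁿ)) grows fastest and dominates all others.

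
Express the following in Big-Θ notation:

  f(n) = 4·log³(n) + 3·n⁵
Θ(n⁵)

Order the terms by growth rate: 4·log³(n) ≺ 3·n⁵.
The fastest-growing term 3·n⁵ dominates as n → ∞; dropping its constant factor gives Θ(n⁵).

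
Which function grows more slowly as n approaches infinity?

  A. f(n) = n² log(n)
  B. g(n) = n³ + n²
A

f(n) = n² log(n) is O(n² log n), while g(n) = n³ + n² is O(n³).
Since O(n² log n) grows slower than O(n³), f(n) is dominated.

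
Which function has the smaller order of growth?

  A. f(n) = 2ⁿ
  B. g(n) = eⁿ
A

f(n) = 2ⁿ is O(2ⁿ), while g(n) = eⁿ is O(eⁿ).
Since O(2ⁿ) grows slower than O(eⁿ), f(n) is dominated.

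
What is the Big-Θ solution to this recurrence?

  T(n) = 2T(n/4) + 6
Θ(n^log₄(2))

Master Theorem: a = 2, b = 4, f(n) = 6.
Compute the critical exponent d = log₄(2) = 0.500.
Compare f(n) = Θ(1) against n^d:
  k = 0 < d = 0.500, so f(n) = O(n^(d-ε)) — Case 1.
  The recursion cost dominates: T(n) = Θ(n^d) = Θ(n^log₄(2)).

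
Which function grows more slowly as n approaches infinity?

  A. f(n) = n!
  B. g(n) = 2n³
B

f(n) = n! is O(n!), while g(n) = 2n³ is O(n³).
Since O(n³) grows slower than O(n!), g(n) is dominated.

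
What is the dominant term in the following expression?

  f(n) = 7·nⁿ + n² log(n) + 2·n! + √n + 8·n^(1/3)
7·nⁿ

Looking at each term:
  - 7·nⁿ is O(nⁿ)
  - n² log(n) is O(n² log n)
  - 2·n! is O(n!)
  - √n is O(√n)
  - 8·n^(1/3) is O(n^(1/3))

The term 7·nⁿ (O(nⁿ)) grows fastest and dominates all others.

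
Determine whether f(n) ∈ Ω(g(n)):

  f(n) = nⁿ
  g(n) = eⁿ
True

f(n) = nⁿ is O(nⁿ), and g(n) = eⁿ is O(eⁿ).
Since O(nⁿ) grows at least as fast as O(eⁿ), f(n) = Ω(g(n)) is true.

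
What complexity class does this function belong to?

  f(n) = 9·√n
O(√n)

The dominant term in 9·√n is 9·√n, which is Θ(√n).
Constants are absorbed, so the tightest bound is O(√n).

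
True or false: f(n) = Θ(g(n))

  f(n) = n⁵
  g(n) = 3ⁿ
False

f(n) = n⁵ is O(n⁵), and g(n) = 3ⁿ is O(3ⁿ).
Since they have different growth rates, f(n) = Θ(g(n)) is false.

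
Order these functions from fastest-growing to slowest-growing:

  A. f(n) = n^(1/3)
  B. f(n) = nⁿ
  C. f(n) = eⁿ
B > C > A

Comparing growth rates:
B = nⁿ is O(nⁿ)
C = eⁿ is O(eⁿ)
A = n^(1/3) is O(n^(1/3))

Therefore, the order from fastest to slowest is: B > C > A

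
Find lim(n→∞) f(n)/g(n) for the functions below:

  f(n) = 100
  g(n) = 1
100

Since 100 and 1 have the same growth rate (O(1)),
the ratio converges to a constant: 100.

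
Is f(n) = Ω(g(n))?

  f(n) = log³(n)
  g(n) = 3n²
False

f(n) = log³(n) is O(log³ n), and g(n) = 3n² is O(n²).
Since O(log³ n) grows slower than O(n²), f(n) = Ω(g(n)) is false.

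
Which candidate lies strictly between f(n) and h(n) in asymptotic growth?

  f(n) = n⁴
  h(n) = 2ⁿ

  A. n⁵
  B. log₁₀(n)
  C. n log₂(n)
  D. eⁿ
A

We need g(n) with n⁴ = o(g(n)) and g(n) = o(2ⁿ), i.e. O(n⁴) ≺ g ≺ O(2ⁿ).
Check each option:
  A. n⁵ — O(n⁵) is strictly between O(n⁴) and O(2ⁿ) ✓
  B. log₁₀(n) — O(log n) does not grow strictly faster than f(n)
  C. n log₂(n) — O(n log n) does not grow strictly faster than f(n)
  D. eⁿ — O(eⁿ) does not grow strictly slower than h(n)

Only option A (n⁵) lies strictly between.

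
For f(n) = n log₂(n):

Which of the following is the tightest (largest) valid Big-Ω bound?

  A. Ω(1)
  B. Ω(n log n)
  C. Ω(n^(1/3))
B

f(n) = n log₂(n) is Ω(n log n).
All listed options are valid Big-Ω bounds (lower bounds),
but Ω(n log n) is the tightest (largest valid bound).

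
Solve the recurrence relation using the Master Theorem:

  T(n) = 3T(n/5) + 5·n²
Θ(n²)

Master Theorem: a = 3, b = 5, f(n) = 5·n².
Compute the critical exponent d = log₅(3) = 0.683.
Compare f(n) = Θ(n²) against n^d:
  k = 2 > d = 0.683, so f(n) = Ω(n^(d+ε)) — Case 3.
  Regularity: a·(n/b)^2/n^2 = a/b^2 = 3/25 < 1 ✓.
  The top-level work dominates: T(n) = Θ(f(n)) = Θ(n²).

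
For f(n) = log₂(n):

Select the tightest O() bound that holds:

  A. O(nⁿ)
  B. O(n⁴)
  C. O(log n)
C

f(n) = log₂(n) is O(log n).
All listed options are valid Big-O bounds (upper bounds),
but O(log n) is the tightest (smallest valid bound).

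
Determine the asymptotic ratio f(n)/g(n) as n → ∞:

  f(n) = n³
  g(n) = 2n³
1/2

Since n³ and 2n³ have the same growth rate (O(n³)),
the ratio converges to a constant: 1/2.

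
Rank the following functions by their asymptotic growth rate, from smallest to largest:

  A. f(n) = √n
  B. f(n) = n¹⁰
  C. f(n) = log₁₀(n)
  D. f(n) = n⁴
C < A < D < B

Comparing growth rates:
C = log₁₀(n) is O(log n)
A = √n is O(√n)
D = n⁴ is O(n⁴)
B = n¹⁰ is O(n¹⁰)

Therefore, the order from slowest to fastest is: C < A < D < B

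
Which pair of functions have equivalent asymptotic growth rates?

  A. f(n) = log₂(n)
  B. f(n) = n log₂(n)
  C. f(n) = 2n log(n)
B and C

Examining each function:
  A. log₂(n) is O(log n)
  B. n log₂(n) is O(n log n)
  C. 2n log(n) is O(n log n)

Functions B and C both have the same complexity class.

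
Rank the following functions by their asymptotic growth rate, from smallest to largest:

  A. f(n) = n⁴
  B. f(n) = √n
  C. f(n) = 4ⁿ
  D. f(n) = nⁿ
B < A < C < D

Comparing growth rates:
B = √n is O(√n)
A = n⁴ is O(n⁴)
C = 4ⁿ is O(4ⁿ)
D = nⁿ is O(nⁿ)

Therefore, the order from slowest to fastest is: B < A < C < D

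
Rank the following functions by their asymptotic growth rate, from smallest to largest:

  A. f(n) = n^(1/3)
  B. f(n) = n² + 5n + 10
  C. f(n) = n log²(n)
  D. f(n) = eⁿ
A < C < B < D

Comparing growth rates:
A = n^(1/3) is O(n^(1/3))
C = n log²(n) is O(n log² n)
B = n² + 5n + 10 is O(n²)
D = eⁿ is O(eⁿ)

Therefore, the order from slowest to fastest is: A < C < B < D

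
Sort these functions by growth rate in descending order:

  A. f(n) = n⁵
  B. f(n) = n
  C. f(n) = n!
C > A > B

Comparing growth rates:
C = n! is O(n!)
A = n⁵ is O(n⁵)
B = n is O(n)

Therefore, the order from fastest to slowest is: C > A > B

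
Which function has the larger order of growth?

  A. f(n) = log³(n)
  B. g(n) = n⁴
B

f(n) = log³(n) is O(log³ n), while g(n) = n⁴ is O(n⁴).
Since O(n⁴) grows faster than O(log³ n), g(n) dominates.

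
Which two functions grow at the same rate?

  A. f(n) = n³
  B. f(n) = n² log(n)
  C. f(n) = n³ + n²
A and C

Examining each function:
  A. n³ is O(n³)
  B. n² log(n) is O(n² log n)
  C. n³ + n² is O(n³)

Functions A and C both have the same complexity class.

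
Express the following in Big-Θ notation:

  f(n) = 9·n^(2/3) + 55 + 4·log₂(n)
Θ(n^(2/3))

Order the terms by growth rate: 55 ≺ 4·log₂(n) ≺ 9·n^(2/3).
The fastest-growing term 9·n^(2/3) dominates as n → ∞; dropping its constant factor gives Θ(n^(2/3)).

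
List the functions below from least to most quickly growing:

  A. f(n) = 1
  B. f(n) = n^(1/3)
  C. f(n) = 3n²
A < B < C

Comparing growth rates:
A = 1 is O(1)
B = n^(1/3) is O(n^(1/3))
C = 3n² is O(n²)

Therefore, the order from slowest to fastest is: A < B < C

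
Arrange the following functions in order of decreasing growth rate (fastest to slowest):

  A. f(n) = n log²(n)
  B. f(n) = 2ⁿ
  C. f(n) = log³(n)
B > A > C

Comparing growth rates:
B = 2ⁿ is O(2ⁿ)
A = n log²(n) is O(n log² n)
C = log³(n) is O(log³ n)

Therefore, the order from fastest to slowest is: B > A > C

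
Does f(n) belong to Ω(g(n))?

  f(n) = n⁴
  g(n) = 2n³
True

f(n) = n⁴ is O(n⁴), and g(n) = 2n³ is O(n³).
Since O(n⁴) grows at least as fast as O(n³), f(n) = Ω(g(n)) is true.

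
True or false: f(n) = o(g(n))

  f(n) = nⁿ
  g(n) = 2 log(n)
False

f(n) = nⁿ is O(nⁿ), and g(n) = 2 log(n) is O(log n).
Since O(nⁿ) grows faster than or equal to O(log n), f(n) = o(g(n)) is false.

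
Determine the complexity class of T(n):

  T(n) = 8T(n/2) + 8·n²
Θ(n³)

Master Theorem: a = 8, b = 2, f(n) = 8·n².
Compute the critical exponent d = log₂(8) = 3.
Compare f(n) = Θ(n²) against n^d:
  k = 2 < d = 3, so f(n) = O(n^(d-ε)) — Case 1.
  The recursion cost dominates: T(n) = Θ(n^d) = Θ(n³).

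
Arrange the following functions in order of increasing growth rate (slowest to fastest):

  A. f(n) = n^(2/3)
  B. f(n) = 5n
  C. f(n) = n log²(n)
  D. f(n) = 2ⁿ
A < B < C < D

Comparing growth rates:
A = n^(2/3) is O(n^(2/3))
B = 5n is O(n)
C = n log²(n) is O(n log² n)
D = 2ⁿ is O(2ⁿ)

Therefore, the order from slowest to fastest is: A < B < C < D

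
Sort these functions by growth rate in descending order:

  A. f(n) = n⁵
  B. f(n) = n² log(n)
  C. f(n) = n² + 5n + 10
A > B > C

Comparing growth rates:
A = n⁵ is O(n⁵)
B = n² log(n) is O(n² log n)
C = n² + 5n + 10 is O(n²)

Therefore, the order from fastest to slowest is: A > B > C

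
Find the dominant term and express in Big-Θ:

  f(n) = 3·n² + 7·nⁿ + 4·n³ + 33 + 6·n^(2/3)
Θ(nⁿ)

Order the terms by growth rate: 33 ≺ 6·n^(2/3) ≺ 3·n² ≺ 4·n³ ≺ 7·nⁿ.
The fastest-growing term 7·nⁿ dominates as n → ∞; dropping its constant factor gives Θ(nⁿ).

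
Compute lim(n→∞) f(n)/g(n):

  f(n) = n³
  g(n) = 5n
∞

Since n³ (O(n³)) grows faster than 5n (O(n)),
the ratio f(n)/g(n) → ∞ as n → ∞.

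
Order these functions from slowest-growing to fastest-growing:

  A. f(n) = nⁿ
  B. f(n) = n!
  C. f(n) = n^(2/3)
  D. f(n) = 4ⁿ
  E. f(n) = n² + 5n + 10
C < E < D < B < A

Comparing growth rates:
C = n^(2/3) is O(n^(2/3))
E = n² + 5n + 10 is O(n²)
D = 4ⁿ is O(4ⁿ)
B = n! is O(n!)
A = nⁿ is O(nⁿ)

Therefore, the order from slowest to fastest is: C < E < D < B < A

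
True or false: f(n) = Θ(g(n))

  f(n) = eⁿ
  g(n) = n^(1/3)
False

f(n) = eⁿ is O(eⁿ), and g(n) = n^(1/3) is O(n^(1/3)).
Since they have different growth rates, f(n) = Θ(g(n)) is false.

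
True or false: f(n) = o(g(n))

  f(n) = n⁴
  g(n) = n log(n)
False

f(n) = n⁴ is O(n⁴), and g(n) = n log(n) is O(n log n).
Since O(n⁴) grows faster than or equal to O(n log n), f(n) = o(g(n)) is false.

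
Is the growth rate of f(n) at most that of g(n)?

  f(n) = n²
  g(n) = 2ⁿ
True

f(n) = n² is O(n²), and g(n) = 2ⁿ is O(2ⁿ).
Since O(n²) ⊆ O(2ⁿ) (f grows no faster than g), f(n) = O(g(n)) is true.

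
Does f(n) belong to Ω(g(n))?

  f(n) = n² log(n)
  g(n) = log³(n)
True

f(n) = n² log(n) is O(n² log n), and g(n) = log³(n) is O(log³ n).
Since O(n² log n) grows at least as fast as O(log³ n), f(n) = Ω(g(n)) is true.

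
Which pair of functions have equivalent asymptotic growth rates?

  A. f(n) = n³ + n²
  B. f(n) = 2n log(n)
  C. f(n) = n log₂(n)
B and C

Examining each function:
  A. n³ + n² is O(n³)
  B. 2n log(n) is O(n log n)
  C. n log₂(n) is O(n log n)

Functions B and C both have the same complexity class.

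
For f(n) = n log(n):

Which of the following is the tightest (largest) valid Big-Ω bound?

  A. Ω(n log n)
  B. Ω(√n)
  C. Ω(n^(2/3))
A

f(n) = n log(n) is Ω(n log n).
All listed options are valid Big-Ω bounds (lower bounds),
but Ω(n log n) is the tightest (largest valid bound).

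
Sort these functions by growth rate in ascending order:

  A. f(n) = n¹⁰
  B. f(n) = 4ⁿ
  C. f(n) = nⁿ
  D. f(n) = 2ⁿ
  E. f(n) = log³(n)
E < A < D < B < C

Comparing growth rates:
E = log³(n) is O(log³ n)
A = n¹⁰ is O(n¹⁰)
D = 2ⁿ is O(2ⁿ)
B = 4ⁿ is O(4ⁿ)
C = nⁿ is O(nⁿ)

Therefore, the order from slowest to fastest is: E < A < D < B < C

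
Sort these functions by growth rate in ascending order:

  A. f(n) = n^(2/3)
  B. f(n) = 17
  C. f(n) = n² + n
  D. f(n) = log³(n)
B < D < A < C

Comparing growth rates:
B = 17 is O(1)
D = log³(n) is O(log³ n)
A = n^(2/3) is O(n^(2/3))
C = n² + n is O(n²)

Therefore, the order from slowest to fastest is: B < D < A < C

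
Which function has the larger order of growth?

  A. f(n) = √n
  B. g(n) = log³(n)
A

f(n) = √n is O(√n), while g(n) = log³(n) is O(log³ n).
Since O(√n) grows faster than O(log³ n), f(n) dominates.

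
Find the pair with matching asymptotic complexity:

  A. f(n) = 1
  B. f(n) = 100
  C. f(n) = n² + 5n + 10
A and B

Examining each function:
  A. 1 is O(1)
  B. 100 is O(1)
  C. n² + 5n + 10 is O(n²)

Functions A and B both have the same complexity class.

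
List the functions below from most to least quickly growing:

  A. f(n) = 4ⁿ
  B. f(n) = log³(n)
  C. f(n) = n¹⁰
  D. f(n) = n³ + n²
A > C > D > B

Comparing growth rates:
A = 4ⁿ is O(4ⁿ)
C = n¹⁰ is O(n¹⁰)
D = n³ + n² is O(n³)
B = log³(n) is O(log³ n)

Therefore, the order from fastest to slowest is: A > C > D > B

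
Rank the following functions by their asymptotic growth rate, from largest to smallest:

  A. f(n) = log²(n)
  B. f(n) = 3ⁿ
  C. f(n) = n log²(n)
B > C > A

Comparing growth rates:
B = 3ⁿ is O(3ⁿ)
C = n log²(n) is O(n log² n)
A = log²(n) is O(log² n)

Therefore, the order from fastest to slowest is: B > C > A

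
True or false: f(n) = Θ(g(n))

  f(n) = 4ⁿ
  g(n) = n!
False

f(n) = 4ⁿ is O(4ⁿ), and g(n) = n! is O(n!).
Since they have different growth rates, f(n) = Θ(g(n)) is false.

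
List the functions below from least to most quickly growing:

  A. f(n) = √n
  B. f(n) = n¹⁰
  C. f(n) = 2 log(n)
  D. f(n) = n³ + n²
C < A < D < B

Comparing growth rates:
C = 2 log(n) is O(log n)
A = √n is O(√n)
D = n³ + n² is O(n³)
B = n¹⁰ is O(n¹⁰)

Therefore, the order from slowest to fastest is: C < A < D < B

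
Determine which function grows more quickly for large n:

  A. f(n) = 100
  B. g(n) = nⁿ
B

f(n) = 100 is O(1), while g(n) = nⁿ is O(nⁿ).
Since O(nⁿ) grows faster than O(1), g(n) dominates.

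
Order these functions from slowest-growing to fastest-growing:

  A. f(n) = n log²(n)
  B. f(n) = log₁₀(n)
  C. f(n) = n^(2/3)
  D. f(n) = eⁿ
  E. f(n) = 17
E < B < C < A < D

Comparing growth rates:
E = 17 is O(1)
B = log₁₀(n) is O(log n)
C = n^(2/3) is O(n^(2/3))
A = n log²(n) is O(n log² n)
D = eⁿ is O(eⁿ)

Therefore, the order from slowest to fastest is: E < B < C < A < D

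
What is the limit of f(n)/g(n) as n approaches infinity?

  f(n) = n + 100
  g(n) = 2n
1/2

Since n + 100 and 2n have the same growth rate (O(n)),
the ratio converges to a constant: 1/2.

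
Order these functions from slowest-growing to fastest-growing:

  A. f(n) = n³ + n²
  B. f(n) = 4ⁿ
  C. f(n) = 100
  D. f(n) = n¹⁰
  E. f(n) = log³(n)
C < E < A < D < B

Comparing growth rates:
C = 100 is O(1)
E = log³(n) is O(log³ n)
A = n³ + n² is O(n³)
D = n¹⁰ is O(n¹⁰)
B = 4ⁿ is O(4ⁿ)

Therefore, the order from slowest to fastest is: C < E < A < D < B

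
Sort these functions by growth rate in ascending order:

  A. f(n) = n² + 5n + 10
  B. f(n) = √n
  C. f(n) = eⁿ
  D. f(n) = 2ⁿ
B < A < D < C

Comparing growth rates:
B = √n is O(√n)
A = n² + 5n + 10 is O(n²)
D = 2ⁿ is O(2ⁿ)
C = eⁿ is O(eⁿ)

Therefore, the order from slowest to fastest is: B < A < D < C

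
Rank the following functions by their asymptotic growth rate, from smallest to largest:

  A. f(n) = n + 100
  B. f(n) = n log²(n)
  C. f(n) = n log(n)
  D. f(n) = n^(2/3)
D < A < C < B

Comparing growth rates:
D = n^(2/3) is O(n^(2/3))
A = n + 100 is O(n)
C = n log(n) is O(n log n)
B = n log²(n) is O(n log² n)

Therefore, the order from slowest to fastest is: D < A < C < B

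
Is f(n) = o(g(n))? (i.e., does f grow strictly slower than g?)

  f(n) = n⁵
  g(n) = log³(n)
False

f(n) = n⁵ is O(n⁵), and g(n) = log³(n) is O(log³ n).
Since O(n⁵) grows faster than or equal to O(log³ n), f(n) = o(g(n)) is false.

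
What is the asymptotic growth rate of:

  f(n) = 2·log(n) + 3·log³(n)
Θ(log³ n)

Order the terms by growth rate: 2·log(n) ≺ 3·log³(n).
The fastest-growing term 3·log³(n) dominates as n → ∞; dropping its constant factor gives Θ(log³ n).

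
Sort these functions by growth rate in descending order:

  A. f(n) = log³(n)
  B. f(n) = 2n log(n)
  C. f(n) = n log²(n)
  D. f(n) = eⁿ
D > C > B > A

Comparing growth rates:
D = eⁿ is O(eⁿ)
C = n log²(n) is O(n log² n)
B = 2n log(n) is O(n log n)
A = log³(n) is O(log³ n)

Therefore, the order from fastest to slowest is: D > C > B > A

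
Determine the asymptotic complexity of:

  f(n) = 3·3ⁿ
O(3ⁿ)

The dominant term in 3·3ⁿ is 3·3ⁿ, which is Θ(3ⁿ).
Constants are absorbed, so the tightest bound is O(3ⁿ).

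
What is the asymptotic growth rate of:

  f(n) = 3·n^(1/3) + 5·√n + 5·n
Θ(n)

Order the terms by growth rate: 3·n^(1/3) ≺ 5·√n ≺ 5·n.
The fastest-growing term 5·n dominates as n → ∞; dropping its constant factor gives Θ(n).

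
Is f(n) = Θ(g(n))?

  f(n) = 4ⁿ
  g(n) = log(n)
False

f(n) = 4ⁿ is O(4ⁿ), and g(n) = log(n) is O(log n).
Since they have different growth rates, f(n) = Θ(g(n)) is false.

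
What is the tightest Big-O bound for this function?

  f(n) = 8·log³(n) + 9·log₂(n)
O(log³ n)

The dominant term in 8·log³(n) + 9·log₂(n) is 8·log³(n), which is Θ(log³ n).
Lower-order terms (9·log₂(n)) are asymptotically negligible.
Constants are absorbed, so the tightest bound is O(log³ n).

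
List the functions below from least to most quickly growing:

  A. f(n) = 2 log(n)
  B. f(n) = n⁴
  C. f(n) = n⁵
A < B < C

Comparing growth rates:
A = 2 log(n) is O(log n)
B = n⁴ is O(n⁴)
C = n⁵ is O(n⁵)

Therefore, the order from slowest to fastest is: A < B < C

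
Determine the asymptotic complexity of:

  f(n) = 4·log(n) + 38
O(log n)

The dominant term in 4·log(n) + 38 is 4·log(n), which is Θ(log n).
Lower-order terms (38) are asymptotically negligible.
Constants are absorbed, so the tightest bound is O(log n).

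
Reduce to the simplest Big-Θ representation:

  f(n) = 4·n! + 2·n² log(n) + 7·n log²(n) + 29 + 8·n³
Θ(n!)

Order the terms by growth rate: 29 ≺ 7·n log²(n) ≺ 2·n² log(n) ≺ 8·n³ ≺ 4·n!.
The fastest-growing term 4·n! dominates as n → ∞; dropping its constant factor gives Θ(n!).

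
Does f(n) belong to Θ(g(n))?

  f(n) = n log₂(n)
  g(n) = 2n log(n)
True

f(n) = n log₂(n) and g(n) = 2n log(n) are both O(n log n).
Since they have the same asymptotic growth rate, f(n) = Θ(g(n)) is true.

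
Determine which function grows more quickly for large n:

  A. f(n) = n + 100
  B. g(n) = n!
B

f(n) = n + 100 is O(n), while g(n) = n! is O(n!).
Since O(n!) grows faster than O(n), g(n) dominates.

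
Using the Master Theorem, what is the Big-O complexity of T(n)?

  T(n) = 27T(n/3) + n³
Θ(n³ log n)

Master Theorem: a = 27, b = 3, f(n) = n³.
Compute the critical exponent d = log₃(27) = 3.
Compare f(n) = Θ(n³) against n^d:
  k = 3 = d, so f(n) = Θ(n^d) — Case 2.
  Work is balanced across levels: T(n) = Θ(n^d log n) = Θ(n³ log n).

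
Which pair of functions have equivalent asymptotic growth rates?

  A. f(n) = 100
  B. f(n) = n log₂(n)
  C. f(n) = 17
A and C

Examining each function:
  A. 100 is O(1)
  B. n log₂(n) is O(n log n)
  C. 17 is O(1)

Functions A and C both have the same complexity class.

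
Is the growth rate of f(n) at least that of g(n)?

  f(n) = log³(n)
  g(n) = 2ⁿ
False

f(n) = log³(n) is O(log³ n), and g(n) = 2ⁿ is O(2ⁿ).
Since O(log³ n) grows slower than O(2ⁿ), f(n) = Ω(g(n)) is false.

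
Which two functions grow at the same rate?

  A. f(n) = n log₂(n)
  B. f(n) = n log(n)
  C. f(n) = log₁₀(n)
A and B

Examining each function:
  A. n log₂(n) is O(n log n)
  B. n log(n) is O(n log n)
  C. log₁₀(n) is O(log n)

Functions A and B both have the same complexity class.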